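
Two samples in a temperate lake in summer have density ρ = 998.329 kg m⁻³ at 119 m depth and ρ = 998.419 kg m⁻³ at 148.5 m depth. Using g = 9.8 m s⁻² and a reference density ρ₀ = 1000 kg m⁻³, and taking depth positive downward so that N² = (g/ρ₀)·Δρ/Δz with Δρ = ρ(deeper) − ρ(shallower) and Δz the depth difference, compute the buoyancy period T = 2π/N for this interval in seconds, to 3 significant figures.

Δρ = 998.419 − 998.329 = 0.090 kg m⁻³ over Δz = 148.5 − 119 = 29.5 m.
N² = (9.8/1000) × (0.090/29.5) = 2.9898 × 10⁻⁵ s⁻².
N = √(2.9898 × 10⁻⁵) = 5.4679 × 10⁻³ rad s⁻¹, so T = 2π/N = 1.1491 × 10³ s ≈ 1.15 × 10³ s.
Since Δρ > 0 the layer is stably stratified.

1.15 × 10³ s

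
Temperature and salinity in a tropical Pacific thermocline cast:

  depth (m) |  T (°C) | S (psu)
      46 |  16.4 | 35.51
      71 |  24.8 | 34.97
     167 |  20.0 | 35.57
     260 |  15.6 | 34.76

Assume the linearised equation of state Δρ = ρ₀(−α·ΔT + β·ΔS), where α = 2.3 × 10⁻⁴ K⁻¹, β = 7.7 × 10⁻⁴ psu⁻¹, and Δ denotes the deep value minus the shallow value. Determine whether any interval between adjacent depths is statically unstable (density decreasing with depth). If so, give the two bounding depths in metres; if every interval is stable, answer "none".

Evaluate Δρ/ρ₀ = −αΔT + βΔS across each adjacent pair:
  46–71 m: −αΔT+βΔS = −(2.3 × 10⁻⁴)(+8.4)+(7.7 × 10⁻⁴)(-0.54) = -2.3 × 10⁻³ → UNSTABLE
  71–167 m: −αΔT+βΔS = −(2.3 × 10⁻⁴)(-4.8)+(7.7 × 10⁻⁴)(+0.60) = 1.6 × 10⁻³ → stable
  167–260 m: −αΔT+βΔS = −(2.3 × 10⁻⁴)(-4.4)+(7.7 × 10⁻⁴)(-0.81) = 3.9 × 10⁻⁴ → stable
The 46–71 m interval has Δρ < 0: lighter water underlies denser water.

46–71 m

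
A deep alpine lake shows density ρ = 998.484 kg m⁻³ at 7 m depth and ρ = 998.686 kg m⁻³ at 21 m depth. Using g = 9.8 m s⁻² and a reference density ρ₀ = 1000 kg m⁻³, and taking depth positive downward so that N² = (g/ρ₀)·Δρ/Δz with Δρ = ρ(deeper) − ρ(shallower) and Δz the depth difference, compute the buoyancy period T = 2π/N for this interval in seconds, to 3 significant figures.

Δρ = 998.686 − 998.484 = 0.202 kg m⁻³ over Δz = 21 − 7 = 14 m.
N² = (9.8/1000) × (0.202/14) = 1.4140 × 10⁻⁴ s⁻².
N = √(1.4140 × 10⁻⁴) = 0.011891 rad s⁻¹, so T = 2π/N = 528.40 s ≈ 528 s.

528 s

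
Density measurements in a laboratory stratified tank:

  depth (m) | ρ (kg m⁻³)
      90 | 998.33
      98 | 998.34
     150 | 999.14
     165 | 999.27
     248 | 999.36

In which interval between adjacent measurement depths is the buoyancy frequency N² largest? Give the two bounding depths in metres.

Compute the density gradient over each adjacent pair:
  90–98 m: Δρ/Δz = 0.01/8 = 1.3 × 10⁻³ kg m⁻⁴
  98–150 m: Δρ/Δz = 0.80/52 = 0.015 kg m⁻⁴
  150–165 m: Δρ/Δz = 0.13/15 = 8.7 × 10⁻³ kg m⁻⁴
  165–248 m: Δρ/Δz = 0.09/83 = 1.1 × 10⁻³ kg m⁻⁴
The largest gradient is in the 98–150 m interval — the pycnocline.

98–150 m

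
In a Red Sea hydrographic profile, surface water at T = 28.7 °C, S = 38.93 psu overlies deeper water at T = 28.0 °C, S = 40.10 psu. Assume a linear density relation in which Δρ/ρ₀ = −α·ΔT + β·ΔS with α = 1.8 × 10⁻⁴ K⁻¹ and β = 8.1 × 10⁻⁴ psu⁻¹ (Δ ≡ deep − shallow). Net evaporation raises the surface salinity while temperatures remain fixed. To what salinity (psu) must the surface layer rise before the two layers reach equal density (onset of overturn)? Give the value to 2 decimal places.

40.26 psu

Neutral buoyancy requires −α(T_deep − T_surf) + β(S_deep − S_surf′) = 0.
S_surf′ = S_deep − (α/β)·ΔT = 40.10 − (1.8 × 10⁻⁴/8.1 × 10⁻⁴)·(-0.7) = 40.2556 psu.
Increase required: 40.2556 − 38.93 = 1.3256 psu.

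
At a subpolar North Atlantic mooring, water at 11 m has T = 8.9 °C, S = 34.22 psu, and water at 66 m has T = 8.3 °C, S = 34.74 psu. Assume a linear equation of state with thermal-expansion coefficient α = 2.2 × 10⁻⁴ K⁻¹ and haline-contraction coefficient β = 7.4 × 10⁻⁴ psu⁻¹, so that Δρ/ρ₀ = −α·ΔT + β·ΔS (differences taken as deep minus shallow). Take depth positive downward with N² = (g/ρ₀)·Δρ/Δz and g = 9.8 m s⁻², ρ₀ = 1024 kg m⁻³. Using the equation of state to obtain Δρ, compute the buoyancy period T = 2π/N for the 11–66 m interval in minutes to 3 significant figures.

10.9 min

ΔT = -0.6 K, ΔS = +0.52 psu (deep − shallow).
Δρ/ρ₀ = −αΔT + βΔS = 1.32 × 10⁻⁴ + 3.848 × 10⁻⁴ = 5.168 × 10⁻⁴, so Δρ ≈ 0.5292 kg m⁻³.
N² = (g/ρ₀)·Δρ/Δz = g·(Δρ/ρ₀)/Δz = 9.8 × 5.168 × 10⁻⁴ / 55 = 9.2084 × 10⁻⁵ s⁻².
N = √(9.2084 × 10⁻⁵) = 9.5960 × 10⁻³ rad s⁻¹ → T = 2π/N = 654.77 s = 10.913 min ≈ 10.9 min.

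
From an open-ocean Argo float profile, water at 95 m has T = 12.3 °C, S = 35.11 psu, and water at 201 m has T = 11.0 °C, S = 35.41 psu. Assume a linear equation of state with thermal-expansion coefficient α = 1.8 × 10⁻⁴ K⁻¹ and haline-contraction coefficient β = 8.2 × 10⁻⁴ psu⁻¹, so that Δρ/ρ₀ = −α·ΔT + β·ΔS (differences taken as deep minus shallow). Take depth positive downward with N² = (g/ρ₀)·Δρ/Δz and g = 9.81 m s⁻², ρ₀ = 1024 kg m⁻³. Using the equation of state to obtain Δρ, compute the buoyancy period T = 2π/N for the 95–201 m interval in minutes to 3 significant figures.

ΔT = -1.3 K, ΔS = +0.30 psu (deep − shallow).
Δρ/ρ₀ = −αΔT + βΔS = 2.34 × 10⁻⁴ + 2.46 × 10⁻⁴ = 4.80 × 10⁻⁴, so Δρ ≈ 0.4915 kg m⁻³.
N² = (g/ρ₀)·Δρ/Δz = g·(Δρ/ρ₀)/Δz = 9.81 × 4.80 × 10⁻⁴ / 106 = 4.4423 × 10⁻⁵ s⁻².
N = √(4.4423 × 10⁻⁵) = 6.6651 × 10⁻³ rad s⁻¹ → T = 2π/N = 942.70 s = 15.712 min ≈ 15.7 min.

15.7 min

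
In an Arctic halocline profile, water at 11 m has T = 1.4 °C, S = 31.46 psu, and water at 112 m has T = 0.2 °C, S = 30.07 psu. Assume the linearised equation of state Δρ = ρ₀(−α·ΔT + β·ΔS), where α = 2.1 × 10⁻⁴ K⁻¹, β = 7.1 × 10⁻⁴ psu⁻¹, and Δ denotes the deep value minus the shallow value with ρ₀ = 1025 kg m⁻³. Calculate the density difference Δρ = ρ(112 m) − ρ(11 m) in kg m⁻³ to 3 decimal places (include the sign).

-0.753 kg m⁻³

ΔT = -1.2 K, ΔS = -1.39 psu (deep − shallow).
Δρ/ρ₀ = −(2.1 × 10⁻⁴)(-1.2) + (7.1 × 10⁻⁴)(-1.39) = -7.349 × 10⁻⁴.
Δρ = 1025 × (-7.349 × 10⁻⁴) = -0.753 kg m⁻³.
Negative Δρ: lighter below, statically unstable.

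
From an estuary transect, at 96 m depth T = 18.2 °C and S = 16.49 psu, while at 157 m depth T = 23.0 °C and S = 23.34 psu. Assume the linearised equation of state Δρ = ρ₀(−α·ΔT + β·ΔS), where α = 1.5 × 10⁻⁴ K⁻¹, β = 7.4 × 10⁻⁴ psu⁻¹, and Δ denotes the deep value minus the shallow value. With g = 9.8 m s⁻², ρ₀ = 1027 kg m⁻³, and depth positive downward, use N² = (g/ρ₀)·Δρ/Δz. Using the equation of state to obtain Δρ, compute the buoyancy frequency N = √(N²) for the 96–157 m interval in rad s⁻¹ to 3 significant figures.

0.0264 rad s⁻¹

ΔT = +4.8 K, ΔS = +6.85 psu (deep − shallow).
Δρ/ρ₀ = −αΔT + βΔS = -7.20 × 10⁻⁴ + 5.069 × 10⁻³ = 4.349 × 10⁻³, so Δρ ≈ 4.466 kg m⁻³.
N² = (g/ρ₀)·Δρ/Δz = g·(Δρ/ρ₀)/Δz = 9.8 × 4.349 × 10⁻³ / 61 = 6.9869 × 10⁻⁴ s⁻².
N = √(6.9869 × 10⁻⁴) = 0.026433 rad s⁻¹ ≈ 0.0264 rad s⁻¹.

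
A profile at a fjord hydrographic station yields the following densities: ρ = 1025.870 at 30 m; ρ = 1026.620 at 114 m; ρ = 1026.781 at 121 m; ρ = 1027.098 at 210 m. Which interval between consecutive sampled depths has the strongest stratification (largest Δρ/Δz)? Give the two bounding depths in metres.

Compute the density gradient over each adjacent pair:
  30–114 m: Δρ/Δz = 0.750/84 = 8.9 × 10⁻³ kg m⁻⁴
  114–121 m: Δρ/Δz = 0.161/7 = 0.023 kg m⁻⁴
  121–210 m: Δρ/Δz = 0.317/89 = 3.6 × 10⁻³ kg m⁻⁴
The largest gradient is in the 114–121 m interval — the pycnocline.

114–121 m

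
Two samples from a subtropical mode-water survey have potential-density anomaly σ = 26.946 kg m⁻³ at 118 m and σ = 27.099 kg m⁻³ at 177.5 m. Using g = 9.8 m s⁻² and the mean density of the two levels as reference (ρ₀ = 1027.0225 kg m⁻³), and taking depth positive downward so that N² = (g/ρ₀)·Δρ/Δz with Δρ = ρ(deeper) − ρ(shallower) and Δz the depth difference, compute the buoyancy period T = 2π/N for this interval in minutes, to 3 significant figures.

21.1 min

Δρ = 1027.099 − 1026.946 = 0.153 kg m⁻³ over Δz = 177.5 − 118 = 59.5 m.
N² = (9.8/1027.0225) × (0.153/59.5) = 2.4537 × 10⁻⁵ s⁻².
N = √(2.4537 × 10⁻⁵) = 4.9535 × 10⁻³ rad s⁻¹, so T = 2π/N = 1.2684 × 10³ s = 21.140 min ≈ 21.1 min.
N² > 0, so the interval is statically stable.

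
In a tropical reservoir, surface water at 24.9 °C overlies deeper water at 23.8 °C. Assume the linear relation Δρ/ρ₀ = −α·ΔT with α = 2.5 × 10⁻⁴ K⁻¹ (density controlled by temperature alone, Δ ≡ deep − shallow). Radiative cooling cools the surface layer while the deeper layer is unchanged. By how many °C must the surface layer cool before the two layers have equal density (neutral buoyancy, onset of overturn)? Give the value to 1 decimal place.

1.1 °C

With temperature the only control, equal density requires T_surf′ = T_deep.
T_surf′ = 23.8 °C.
Cooling required: 24.9 − 23.8 = 1.1 °C.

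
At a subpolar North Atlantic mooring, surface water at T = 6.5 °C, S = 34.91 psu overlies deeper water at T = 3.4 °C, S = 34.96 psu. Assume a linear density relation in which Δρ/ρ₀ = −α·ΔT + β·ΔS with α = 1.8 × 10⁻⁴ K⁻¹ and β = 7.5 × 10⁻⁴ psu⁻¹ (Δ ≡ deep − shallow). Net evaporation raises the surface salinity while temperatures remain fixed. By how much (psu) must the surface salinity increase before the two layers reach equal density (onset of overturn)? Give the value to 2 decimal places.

Neutral buoyancy requires −α(T_deep − T_surf) + β(S_deep − S_surf′) = 0.
S_surf′ = S_deep − (α/β)·ΔT = 34.96 − (1.8 × 10⁻⁴/7.5 × 10⁻⁴)·(-3.1) = 35.7040 psu.
Increase required: 35.7040 − 34.91 = 0.7940 psu.

0.79 psu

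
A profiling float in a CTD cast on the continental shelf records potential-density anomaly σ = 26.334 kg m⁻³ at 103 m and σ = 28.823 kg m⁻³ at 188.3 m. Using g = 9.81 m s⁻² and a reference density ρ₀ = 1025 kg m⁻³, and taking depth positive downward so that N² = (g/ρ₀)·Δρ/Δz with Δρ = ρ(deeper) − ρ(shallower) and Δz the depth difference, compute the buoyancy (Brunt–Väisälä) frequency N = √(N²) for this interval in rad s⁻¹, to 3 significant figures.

Δρ = 1028.823 − 1026.334 = 2.489 kg m⁻³ over Δz = 188.3 − 103 = 85.3 m.
N² = (9.81/1025) × (2.489/85.3) = 2.7927 × 10⁻⁴ s⁻².
N = √(2.7927 × 10⁻⁴) = 0.016711 rad s⁻¹ ≈ 0.0167 rad s⁻¹.
A positive N² confirms static stability across the interval.

0.0167 rad s⁻¹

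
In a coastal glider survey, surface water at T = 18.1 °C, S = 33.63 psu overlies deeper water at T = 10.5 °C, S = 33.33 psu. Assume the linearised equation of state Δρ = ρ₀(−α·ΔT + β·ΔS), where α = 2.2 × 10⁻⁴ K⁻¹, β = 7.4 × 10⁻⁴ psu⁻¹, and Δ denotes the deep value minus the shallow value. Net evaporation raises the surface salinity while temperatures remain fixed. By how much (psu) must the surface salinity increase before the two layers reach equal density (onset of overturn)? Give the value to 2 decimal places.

1.96 psu

Neutral buoyancy requires −α(T_deep − T_surf) + β(S_deep − S_surf′) = 0.
S_surf′ = S_deep − (α/β)·ΔT = 33.33 − (2.2 × 10⁻⁴/7.4 × 10⁻⁴)·(-7.6) = 35.5895 psu.
Increase required: 35.5895 − 33.63 = 1.9595 psu.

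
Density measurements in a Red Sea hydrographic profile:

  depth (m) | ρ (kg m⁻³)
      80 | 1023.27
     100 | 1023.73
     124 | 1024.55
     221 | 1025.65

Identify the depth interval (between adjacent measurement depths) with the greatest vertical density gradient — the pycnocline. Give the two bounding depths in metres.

Compute the density gradient over each adjacent pair:
  80–100 m: Δρ/Δz = 0.46/20 = 0.023 kg m⁻⁴
  100–124 m: Δρ/Δz = 0.82/24 = 0.034 kg m⁻⁴
  124–221 m: Δρ/Δz = 1.10/97 = 0.011 kg m⁻⁴
The largest gradient is in the 100–124 m interval — the pycnocline.

100–124 m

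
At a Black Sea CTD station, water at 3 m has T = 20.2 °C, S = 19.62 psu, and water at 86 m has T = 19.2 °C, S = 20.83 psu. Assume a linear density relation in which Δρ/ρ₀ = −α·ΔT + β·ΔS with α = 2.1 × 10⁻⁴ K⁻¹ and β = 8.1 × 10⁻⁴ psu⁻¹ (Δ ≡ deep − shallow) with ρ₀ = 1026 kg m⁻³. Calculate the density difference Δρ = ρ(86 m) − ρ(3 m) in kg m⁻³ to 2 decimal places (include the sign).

+1.22 kg m⁻³

ΔT = -1.0 K, ΔS = +1.21 psu (deep − shallow).
Δρ/ρ₀ = −(2.1 × 10⁻⁴)(-1.0) + (8.1 × 10⁻⁴)(+1.21) = 1.1901 × 10⁻³.
Δρ = 1026 × (1.1901 × 10⁻³) = +1.22 kg m⁻³.
Positive Δρ: denser below, stable.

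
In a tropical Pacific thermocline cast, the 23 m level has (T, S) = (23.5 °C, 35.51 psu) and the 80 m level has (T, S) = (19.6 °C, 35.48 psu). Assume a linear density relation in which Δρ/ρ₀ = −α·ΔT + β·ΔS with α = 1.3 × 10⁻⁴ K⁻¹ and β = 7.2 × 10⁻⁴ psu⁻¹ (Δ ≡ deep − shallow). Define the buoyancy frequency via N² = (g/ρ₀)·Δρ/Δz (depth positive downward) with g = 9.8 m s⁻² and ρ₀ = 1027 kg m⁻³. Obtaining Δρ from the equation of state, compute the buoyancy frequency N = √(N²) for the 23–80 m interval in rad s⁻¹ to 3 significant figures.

9.14 × 10⁻³ rad s⁻¹

ΔT = -3.9 K, ΔS = -0.03 psu (deep − shallow).
Δρ/ρ₀ = −αΔT + βΔS = 5.07 × 10⁻⁴ − 2.16 × 10⁻⁵ = 4.854 × 10⁻⁴, so Δρ ≈ 0.4985 kg m⁻³.
N² = (g/ρ₀)·Δρ/Δz = g·(Δρ/ρ₀)/Δz = 9.8 × 4.854 × 10⁻⁴ / 57 = 8.3455 × 10⁻⁵ s⁻².
N = √(8.3455 × 10⁻⁵) = 9.1354 × 10⁻³ rad s⁻¹ ≈ 9.14 × 10⁻³ rad s⁻¹.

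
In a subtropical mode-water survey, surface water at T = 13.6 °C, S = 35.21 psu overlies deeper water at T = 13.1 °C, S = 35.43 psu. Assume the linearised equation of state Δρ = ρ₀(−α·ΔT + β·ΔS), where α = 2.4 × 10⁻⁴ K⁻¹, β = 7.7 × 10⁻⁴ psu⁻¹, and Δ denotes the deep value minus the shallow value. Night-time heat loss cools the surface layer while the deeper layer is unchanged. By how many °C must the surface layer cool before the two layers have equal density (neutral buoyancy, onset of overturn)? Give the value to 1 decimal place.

1.2 °C

Neutral buoyancy requires Δρ = 0, i.e. −α(T_deep − T_surf′) + β(S_deep − S_surf) = 0.
T_surf′ = T_deep − (β/α)·ΔS = 13.1 − (7.7 × 10⁻⁴/2.4 × 10⁻⁴)·(+0.22) = 12.394 °C.
Cooling required: 13.6 − (12.394) = 1.206 °C.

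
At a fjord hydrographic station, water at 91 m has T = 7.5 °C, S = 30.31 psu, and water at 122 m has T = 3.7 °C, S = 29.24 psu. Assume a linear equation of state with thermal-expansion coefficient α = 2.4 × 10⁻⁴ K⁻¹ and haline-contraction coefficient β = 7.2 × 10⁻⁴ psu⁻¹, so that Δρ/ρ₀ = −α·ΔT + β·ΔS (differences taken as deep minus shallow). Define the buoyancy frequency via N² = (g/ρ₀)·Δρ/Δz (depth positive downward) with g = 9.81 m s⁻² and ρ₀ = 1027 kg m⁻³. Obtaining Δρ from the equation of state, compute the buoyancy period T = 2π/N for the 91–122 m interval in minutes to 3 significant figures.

15.6 min

ΔT = -3.8 K, ΔS = -1.07 psu (deep − shallow).
Δρ/ρ₀ = −αΔT + βΔS = 9.12 × 10⁻⁴ − 7.704 × 10⁻⁴ = 1.416 × 10⁻⁴, so Δρ ≈ 0.1454 kg m⁻³.
N² = (g/ρ₀)·Δρ/Δz = g·(Δρ/ρ₀)/Δz = 9.81 × 1.416 × 10⁻⁴ / 31 = 4.4810 × 10⁻⁵ s⁻².
N = √(4.4810 × 10⁻⁵) = 6.6940 × 10⁻³ rad s⁻¹ → T = 2π/N = 938.63 s = 15.644 min ≈ 15.6 min.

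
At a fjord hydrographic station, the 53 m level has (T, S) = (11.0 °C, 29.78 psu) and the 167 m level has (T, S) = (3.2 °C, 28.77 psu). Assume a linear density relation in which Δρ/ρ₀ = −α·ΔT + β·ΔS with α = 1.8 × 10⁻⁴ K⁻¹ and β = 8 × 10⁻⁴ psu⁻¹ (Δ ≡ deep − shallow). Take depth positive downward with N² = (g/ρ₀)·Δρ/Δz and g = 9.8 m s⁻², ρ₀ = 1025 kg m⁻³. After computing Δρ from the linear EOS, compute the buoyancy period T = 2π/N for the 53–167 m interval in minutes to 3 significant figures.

ΔT = -7.8 K, ΔS = -1.01 psu (deep − shallow).
Δρ/ρ₀ = −αΔT + βΔS = 1.404 × 10⁻³ − 8.08 × 10⁻⁴ = 5.96 × 10⁻⁴, so Δρ ≈ 0.6109 kg m⁻³.
N² = (g/ρ₀)·Δρ/Δz = g·(Δρ/ρ₀)/Δz = 9.8 × 5.96 × 10⁻⁴ / 114 = 5.1235 × 10⁻⁵ s⁻².
N = √(5.1235 × 10⁻⁵) = 7.1579 × 10⁻³ rad s⁻¹ → T = 2π/N = 877.80 s = 14.630 min ≈ 14.6 min.

14.6 min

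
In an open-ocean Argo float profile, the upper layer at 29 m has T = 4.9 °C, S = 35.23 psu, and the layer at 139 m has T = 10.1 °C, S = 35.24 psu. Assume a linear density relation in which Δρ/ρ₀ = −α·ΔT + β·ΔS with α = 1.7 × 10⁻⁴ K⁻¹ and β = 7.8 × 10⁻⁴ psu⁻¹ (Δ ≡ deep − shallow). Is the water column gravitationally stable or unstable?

unstable

ΔT = 10.1 − 4.9 = +5.2 K and ΔS = 35.24 − 35.23 = +0.01 psu (deep − shallow).
−αΔT = -8.84 × 10⁻⁴; βΔS = 7.80 × 10⁻⁶; sum Δρ/ρ₀ = -8.762 × 10⁻⁴.
Δρ/ρ₀ < 0, so Δρ < 0: deeper water is lighter → statically unstable; the column would overturn.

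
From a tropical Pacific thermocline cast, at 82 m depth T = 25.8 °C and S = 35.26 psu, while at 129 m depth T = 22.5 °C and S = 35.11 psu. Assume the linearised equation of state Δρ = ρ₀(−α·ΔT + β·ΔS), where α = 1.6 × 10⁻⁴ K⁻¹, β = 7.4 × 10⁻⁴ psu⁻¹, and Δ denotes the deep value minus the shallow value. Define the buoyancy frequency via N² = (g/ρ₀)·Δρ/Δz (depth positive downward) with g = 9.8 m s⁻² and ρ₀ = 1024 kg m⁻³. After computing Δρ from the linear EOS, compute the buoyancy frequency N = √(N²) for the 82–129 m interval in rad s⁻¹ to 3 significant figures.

ΔT = -3.3 K, ΔS = -0.15 psu (deep − shallow).
Δρ/ρ₀ = −αΔT + βΔS = 5.28 × 10⁻⁴ − 1.11 × 10⁻⁴ = 4.17 × 10⁻⁴, so Δρ ≈ 0.4270 kg m⁻³.
N² = (g/ρ₀)·Δρ/Δz = g·(Δρ/ρ₀)/Δz = 9.8 × 4.17 × 10⁻⁴ / 47 = 8.6949 × 10⁻⁵ s⁻².
N = √(8.6949 × 10⁻⁵) = 9.3246 × 10⁻³ rad s⁻¹ ≈ 9.32 × 10⁻³ rad s⁻¹.

9.32 × 10⁻³ rad s⁻¹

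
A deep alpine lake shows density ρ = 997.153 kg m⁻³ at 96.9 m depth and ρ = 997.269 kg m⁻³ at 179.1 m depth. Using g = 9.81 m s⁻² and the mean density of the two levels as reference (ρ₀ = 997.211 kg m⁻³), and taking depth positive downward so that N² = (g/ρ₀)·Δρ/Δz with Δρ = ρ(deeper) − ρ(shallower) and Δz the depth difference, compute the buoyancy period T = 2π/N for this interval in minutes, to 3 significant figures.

28.1 min

Δρ = 997.269 − 997.153 = 0.116 kg m⁻³ over Δz = 179.1 − 96.9 = 82.2 m.
N² = (9.81/997.211) × (0.116/82.2) = 1.3883 × 10⁻⁵ s⁻².
N = √(1.3883 × 10⁻⁵) = 3.7260 × 10⁻³ rad s⁻¹, so T = 2π/N = 1.6863 × 10³ s = 28.105 min ≈ 28.1 min.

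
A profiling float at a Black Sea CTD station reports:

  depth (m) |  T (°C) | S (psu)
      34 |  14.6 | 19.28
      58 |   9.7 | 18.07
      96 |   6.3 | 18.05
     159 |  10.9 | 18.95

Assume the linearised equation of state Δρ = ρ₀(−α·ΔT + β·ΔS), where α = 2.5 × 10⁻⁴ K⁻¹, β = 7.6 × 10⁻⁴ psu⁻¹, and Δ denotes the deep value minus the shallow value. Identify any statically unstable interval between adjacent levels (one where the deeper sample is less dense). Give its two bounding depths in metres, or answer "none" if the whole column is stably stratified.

Evaluate Δρ/ρ₀ = −αΔT + βΔS across each adjacent pair:
  34–58 m: −αΔT+βΔS = −(2.5 × 10⁻⁴)(-4.9)+(7.6 × 10⁻⁴)(-1.21) = 3.1 × 10⁻⁴ → stable
  58–96 m: −αΔT+βΔS = −(2.5 × 10⁻⁴)(-3.4)+(7.6 × 10⁻⁴)(-0.02) = 8.3 × 10⁻⁴ → stable
  96–159 m: −αΔT+βΔS = −(2.5 × 10⁻⁴)(+4.6)+(7.6 × 10⁻⁴)(+0.90) = -4.7 × 10⁻⁴ → UNSTABLE
The 96–159 m interval has Δρ < 0: lighter water underlies denser water.

96–159 m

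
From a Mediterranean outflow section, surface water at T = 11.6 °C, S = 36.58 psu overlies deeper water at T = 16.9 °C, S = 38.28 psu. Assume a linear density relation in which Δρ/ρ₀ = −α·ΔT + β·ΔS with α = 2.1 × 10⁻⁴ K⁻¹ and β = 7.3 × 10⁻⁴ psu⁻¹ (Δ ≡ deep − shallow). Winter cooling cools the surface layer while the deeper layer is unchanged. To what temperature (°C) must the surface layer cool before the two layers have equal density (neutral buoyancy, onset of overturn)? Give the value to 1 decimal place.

Neutral buoyancy requires Δρ = 0, i.e. −α(T_deep − T_surf′) + β(S_deep − S_surf) = 0.
T_surf′ = T_deep − (β/α)·ΔS = 16.9 − (7.3 × 10⁻⁴/2.1 × 10⁻⁴)·(+1.70) = 10.990 °C.
Cooling required: 11.6 − (10.990) = 0.610 °C.

11.0 °C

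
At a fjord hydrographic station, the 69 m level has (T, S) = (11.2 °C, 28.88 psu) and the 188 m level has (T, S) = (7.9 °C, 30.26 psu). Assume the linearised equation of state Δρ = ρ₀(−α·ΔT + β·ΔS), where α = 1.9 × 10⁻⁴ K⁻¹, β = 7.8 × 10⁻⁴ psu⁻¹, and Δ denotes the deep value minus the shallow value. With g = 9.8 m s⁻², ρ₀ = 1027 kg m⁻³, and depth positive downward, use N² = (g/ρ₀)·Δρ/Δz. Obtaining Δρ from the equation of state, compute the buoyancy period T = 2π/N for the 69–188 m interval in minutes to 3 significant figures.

ΔT = -3.3 K, ΔS = +1.38 psu (deep − shallow).
Δρ/ρ₀ = −αΔT + βΔS = 6.27 × 10⁻⁴ + 1.0764 × 10⁻³ = 1.7034 × 10⁻³, so Δρ ≈ 1.749 kg m⁻³.
N² = (g/ρ₀)·Δρ/Δz = g·(Δρ/ρ₀)/Δz = 9.8 × 1.7034 × 10⁻³ / 119 = 1.4028 × 10⁻⁴ s⁻².
N = √(1.4028 × 10⁻⁴) = 0.011844 rad s⁻¹ → T = 2π/N = 530.50 s = 8.8417 min ≈ 8.84 min.

8.84 min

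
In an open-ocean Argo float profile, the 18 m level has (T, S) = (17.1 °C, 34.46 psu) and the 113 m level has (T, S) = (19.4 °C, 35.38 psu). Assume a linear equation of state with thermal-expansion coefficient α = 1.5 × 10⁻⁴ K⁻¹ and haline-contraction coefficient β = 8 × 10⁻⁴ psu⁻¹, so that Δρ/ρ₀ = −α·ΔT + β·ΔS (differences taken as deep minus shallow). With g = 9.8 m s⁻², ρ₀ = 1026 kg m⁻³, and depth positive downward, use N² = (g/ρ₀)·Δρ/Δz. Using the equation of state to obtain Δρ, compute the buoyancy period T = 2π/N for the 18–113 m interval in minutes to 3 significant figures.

16.5 min

ΔT = +2.3 K, ΔS = +0.92 psu (deep − shallow).
Δρ/ρ₀ = −αΔT + βΔS = -3.45 × 10⁻⁴ + 7.36 × 10⁻⁴ = 3.91 × 10⁻⁴, so Δρ ≈ 0.4012 kg m⁻³.
N² = (g/ρ₀)·Δρ/Δz = g·(Δρ/ρ₀)/Δz = 9.8 × 3.91 × 10⁻⁴ / 95 = 4.0335 × 10⁻⁵ s⁻².
N = √(4.0335 × 10⁻⁵) = 6.3510 × 10⁻³ rad s⁻¹ → T = 2π/N = 989.32 s = 16.489 min ≈ 16.5 min.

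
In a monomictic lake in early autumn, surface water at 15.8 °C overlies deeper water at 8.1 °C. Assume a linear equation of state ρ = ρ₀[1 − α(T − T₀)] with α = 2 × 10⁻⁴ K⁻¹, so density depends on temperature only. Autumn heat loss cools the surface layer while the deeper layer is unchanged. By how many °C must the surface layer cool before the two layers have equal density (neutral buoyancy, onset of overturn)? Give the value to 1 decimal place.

With temperature the only control, equal density requires T_surf′ = T_deep.
T_surf′ = 8.1 °C.
Cooling required: 15.8 − 8.1 = 7.7 °C.

7.7 °C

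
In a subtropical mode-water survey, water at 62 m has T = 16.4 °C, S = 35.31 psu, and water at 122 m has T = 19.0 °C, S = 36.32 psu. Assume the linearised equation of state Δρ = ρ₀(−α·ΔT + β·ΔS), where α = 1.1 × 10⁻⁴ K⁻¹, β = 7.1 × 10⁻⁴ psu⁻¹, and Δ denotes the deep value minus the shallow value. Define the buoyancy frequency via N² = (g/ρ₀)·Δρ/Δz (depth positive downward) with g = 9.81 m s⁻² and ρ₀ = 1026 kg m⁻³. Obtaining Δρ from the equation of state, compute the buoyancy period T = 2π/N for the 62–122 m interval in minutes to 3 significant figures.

ΔT = +2.6 K, ΔS = +1.01 psu (deep − shallow).
Δρ/ρ₀ = −αΔT + βΔS = -2.86 × 10⁻⁴ + 7.171 × 10⁻⁴ = 4.311 × 10⁻⁴, so Δρ ≈ 0.4423 kg m⁻³.
N² = (g/ρ₀)·Δρ/Δz = g·(Δρ/ρ₀)/Δz = 9.81 × 4.311 × 10⁻⁴ / 60 = 7.0485 × 10⁻⁵ s⁻².
N = √(7.0485 × 10⁻⁵) = 8.3955 × 10⁻³ rad s⁻¹ → T = 2π/N = 748.40 s = 12.473 min ≈ 12.5 min.

12.5 min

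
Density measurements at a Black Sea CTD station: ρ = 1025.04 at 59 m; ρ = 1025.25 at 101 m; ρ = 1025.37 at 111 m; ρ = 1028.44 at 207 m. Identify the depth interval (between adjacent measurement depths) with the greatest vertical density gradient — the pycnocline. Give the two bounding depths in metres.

111–207 m

Compute the density gradient over each adjacent pair:
  59–101 m: Δρ/Δz = 0.21/42 = 5.0 × 10⁻³ kg m⁻⁴
  101–111 m: Δρ/Δz = 0.12/10 = 0.012 kg m⁻⁴
  111–207 m: Δρ/Δz = 3.07/96 = 0.032 kg m⁻⁴
The largest gradient is in the 111–207 m interval — the pycnocline.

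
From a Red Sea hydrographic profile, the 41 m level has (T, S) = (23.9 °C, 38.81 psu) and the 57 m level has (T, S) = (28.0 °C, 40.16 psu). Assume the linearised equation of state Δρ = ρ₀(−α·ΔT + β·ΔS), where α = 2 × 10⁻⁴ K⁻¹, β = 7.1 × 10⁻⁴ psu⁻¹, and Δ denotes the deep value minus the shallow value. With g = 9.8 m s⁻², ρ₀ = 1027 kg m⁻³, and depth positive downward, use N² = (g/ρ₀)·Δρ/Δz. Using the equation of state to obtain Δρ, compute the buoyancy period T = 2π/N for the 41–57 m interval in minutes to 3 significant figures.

11.4 min

ΔT = +4.1 K, ΔS = +1.35 psu (deep − shallow).
Δρ/ρ₀ = −αΔT + βΔS = -8.20 × 10⁻⁴ + 9.585 × 10⁻⁴ = 1.385 × 10⁻⁴, so Δρ ≈ 0.1422 kg m⁻³.
N² = (g/ρ₀)·Δρ/Δz = g·(Δρ/ρ₀)/Δz = 9.8 × 1.385 × 10⁻⁴ / 16 = 8.4831 × 10⁻⁵ s⁻².
N = √(8.4831 × 10⁻⁵) = 9.2104 × 10⁻³ rad s⁻¹ → T = 2π/N = 682.18 s = 11.370 min ≈ 11.4 min.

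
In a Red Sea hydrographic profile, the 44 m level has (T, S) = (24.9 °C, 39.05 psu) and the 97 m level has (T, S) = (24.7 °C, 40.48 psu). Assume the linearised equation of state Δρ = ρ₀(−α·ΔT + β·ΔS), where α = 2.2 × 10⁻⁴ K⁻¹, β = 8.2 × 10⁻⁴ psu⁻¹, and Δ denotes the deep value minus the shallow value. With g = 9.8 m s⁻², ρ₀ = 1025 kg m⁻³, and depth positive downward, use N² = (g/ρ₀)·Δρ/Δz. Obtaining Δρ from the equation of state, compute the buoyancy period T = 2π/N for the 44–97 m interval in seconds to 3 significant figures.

419 s

ΔT = -0.2 K, ΔS = +1.43 psu (deep − shallow).
Δρ/ρ₀ = −αΔT + βΔS = 4.40 × 10⁻⁵ + 1.1726 × 10⁻³ = 1.2166 × 10⁻³, so Δρ ≈ 1.247 kg m⁻³.
N² = (g/ρ₀)·Δρ/Δz = g·(Δρ/ρ₀)/Δz = 9.8 × 1.2166 × 10⁻³ / 53 = 2.2496 × 10⁻⁴ s⁻².
N = √(2.2496 × 10⁻⁴) = 0.014999 rad s⁻¹ → T = 2π/N = 418.91 s ≈ 419 s.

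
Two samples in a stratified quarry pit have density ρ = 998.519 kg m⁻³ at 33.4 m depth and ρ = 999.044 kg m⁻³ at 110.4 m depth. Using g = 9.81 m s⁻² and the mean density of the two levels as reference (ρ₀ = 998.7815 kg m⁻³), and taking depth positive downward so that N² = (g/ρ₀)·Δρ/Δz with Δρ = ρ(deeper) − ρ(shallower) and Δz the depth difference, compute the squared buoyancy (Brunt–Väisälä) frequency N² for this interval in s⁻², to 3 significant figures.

Δρ = 999.044 − 998.519 = 0.525 kg m⁻³ over Δz = 110.4 − 33.4 = 77 m.
N² = (9.81/998.7815) × (0.525/77) = 6.6968 × 10⁻⁵ s⁻² ≈ 6.70 × 10⁻⁵ s⁻².

6.70 × 10⁻⁵ s⁻²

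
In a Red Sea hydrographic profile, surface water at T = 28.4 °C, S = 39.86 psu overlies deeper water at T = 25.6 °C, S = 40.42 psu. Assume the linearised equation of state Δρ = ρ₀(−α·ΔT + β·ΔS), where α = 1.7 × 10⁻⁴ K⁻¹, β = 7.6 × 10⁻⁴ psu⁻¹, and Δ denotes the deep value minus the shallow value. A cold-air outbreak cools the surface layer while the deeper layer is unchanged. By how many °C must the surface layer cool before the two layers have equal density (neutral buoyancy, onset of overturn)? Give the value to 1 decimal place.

5.3 °C

Neutral buoyancy requires Δρ = 0, i.e. −α(T_deep − T_surf′) + β(S_deep − S_surf) = 0.
T_surf′ = T_deep − (β/α)·ΔS = 25.6 − (7.6 × 10⁻⁴/1.7 × 10⁻⁴)·(+0.56) = 23.096 °C.
Cooling required: 28.4 − (23.096) = 5.304 °C.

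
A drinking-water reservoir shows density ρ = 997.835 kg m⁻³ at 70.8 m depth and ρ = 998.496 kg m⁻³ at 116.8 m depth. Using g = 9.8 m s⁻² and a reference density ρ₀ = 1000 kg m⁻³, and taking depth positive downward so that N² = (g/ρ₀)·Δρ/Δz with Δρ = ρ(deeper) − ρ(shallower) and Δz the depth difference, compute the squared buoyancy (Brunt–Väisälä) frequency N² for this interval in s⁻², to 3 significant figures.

1.41 × 10⁻⁴ s⁻²

Δρ = 998.496 − 997.835 = 0.661 kg m⁻³ over Δz = 116.8 − 70.8 = 46 m.
N² = (9.8/1000) × (0.661/46) = 1.4082 × 10⁻⁴ s⁻² ≈ 1.41 × 10⁻⁴ s⁻².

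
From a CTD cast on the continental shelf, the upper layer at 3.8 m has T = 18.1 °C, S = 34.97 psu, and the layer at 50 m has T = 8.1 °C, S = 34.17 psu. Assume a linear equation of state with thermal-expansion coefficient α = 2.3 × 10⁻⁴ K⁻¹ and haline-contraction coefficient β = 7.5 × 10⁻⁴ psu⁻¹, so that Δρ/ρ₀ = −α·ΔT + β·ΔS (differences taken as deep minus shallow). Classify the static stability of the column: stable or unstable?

stable

ΔT = 8.1 − 18.1 = -10.0 K and ΔS = 34.17 − 34.97 = -0.80 psu (deep − shallow).
−αΔT = 2.30 × 10⁻³; βΔS = -6.00 × 10⁻⁴; sum Δρ/ρ₀ = 1.70 × 10⁻³.
Δρ/ρ₀ > 0, so Δρ > 0: deeper water is denser → statically stable.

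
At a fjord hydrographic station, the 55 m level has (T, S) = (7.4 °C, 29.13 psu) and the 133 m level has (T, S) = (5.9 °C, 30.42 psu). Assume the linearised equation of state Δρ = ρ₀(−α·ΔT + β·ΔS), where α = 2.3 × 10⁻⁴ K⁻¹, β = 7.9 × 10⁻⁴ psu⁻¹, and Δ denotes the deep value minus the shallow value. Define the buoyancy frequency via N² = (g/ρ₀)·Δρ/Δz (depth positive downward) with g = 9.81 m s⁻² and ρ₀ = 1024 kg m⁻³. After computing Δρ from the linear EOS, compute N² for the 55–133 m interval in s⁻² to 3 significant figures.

ΔT = -1.5 K, ΔS = +1.29 psu (deep − shallow).
Δρ/ρ₀ = −αΔT + βΔS = 3.45 × 10⁻⁴ + 1.0191 × 10⁻³ = 1.3641 × 10⁻³, so Δρ ≈ 1.397 kg m⁻³.
N² = (g/ρ₀)·Δρ/Δz = g·(Δρ/ρ₀)/Δz = 9.81 × 1.3641 × 10⁻³ / 78 = 1.7156 × 10⁻⁴ s⁻² ≈ 1.72 × 10⁻⁴ s⁻².

1.72 × 10⁻⁴ s⁻²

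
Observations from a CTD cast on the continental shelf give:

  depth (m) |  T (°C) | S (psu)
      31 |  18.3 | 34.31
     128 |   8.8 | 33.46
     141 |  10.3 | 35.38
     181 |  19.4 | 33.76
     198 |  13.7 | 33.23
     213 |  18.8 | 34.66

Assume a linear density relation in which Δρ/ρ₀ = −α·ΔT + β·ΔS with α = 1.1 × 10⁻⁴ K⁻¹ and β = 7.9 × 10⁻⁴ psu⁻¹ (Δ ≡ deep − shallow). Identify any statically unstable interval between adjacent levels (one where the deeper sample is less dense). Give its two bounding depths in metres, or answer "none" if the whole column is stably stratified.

Evaluate Δρ/ρ₀ = −αΔT + βΔS across each adjacent pair:
  31–128 m: −αΔT+βΔS = −(1.1 × 10⁻⁴)(-9.5)+(7.9 × 10⁻⁴)(-0.85) = 3.7 × 10⁻⁴ → stable
  128–141 m: −αΔT+βΔS = −(1.1 × 10⁻⁴)(+1.5)+(7.9 × 10⁻⁴)(+1.92) = 1.4 × 10⁻³ → stable
  141–181 m: −αΔT+βΔS = −(1.1 × 10⁻⁴)(+9.1)+(7.9 × 10⁻⁴)(-1.62) = -2.3 × 10⁻³ → UNSTABLE
  181–198 m: −αΔT+βΔS = −(1.1 × 10⁻⁴)(-5.7)+(7.9 × 10⁻⁴)(-0.53) = 2.1 × 10⁻⁴ → stable
  198–213 m: −αΔT+βΔS = −(1.1 × 10⁻⁴)(+5.1)+(7.9 × 10⁻⁴)(+1.43) = 5.7 × 10⁻⁴ → stable
The 141–181 m interval has Δρ < 0: lighter water underlies denser water.

141–181 m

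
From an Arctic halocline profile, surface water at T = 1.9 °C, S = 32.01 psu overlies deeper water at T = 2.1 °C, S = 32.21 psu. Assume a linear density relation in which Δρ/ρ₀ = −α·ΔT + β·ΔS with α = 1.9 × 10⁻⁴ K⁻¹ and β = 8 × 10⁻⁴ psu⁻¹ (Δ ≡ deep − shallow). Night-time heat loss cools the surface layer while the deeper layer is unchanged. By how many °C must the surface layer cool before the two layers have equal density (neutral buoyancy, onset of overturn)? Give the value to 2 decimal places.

Neutral buoyancy requires Δρ = 0, i.e. −α(T_deep − T_surf′) + β(S_deep − S_surf) = 0.
T_surf′ = T_deep − (β/α)·ΔS = 2.1 − (8 × 10⁻⁴/1.9 × 10⁻⁴)·(+0.20) = 1.2579 °C.
Cooling required: 1.9 − (1.2579) = 0.6421 °C.

0.64 °C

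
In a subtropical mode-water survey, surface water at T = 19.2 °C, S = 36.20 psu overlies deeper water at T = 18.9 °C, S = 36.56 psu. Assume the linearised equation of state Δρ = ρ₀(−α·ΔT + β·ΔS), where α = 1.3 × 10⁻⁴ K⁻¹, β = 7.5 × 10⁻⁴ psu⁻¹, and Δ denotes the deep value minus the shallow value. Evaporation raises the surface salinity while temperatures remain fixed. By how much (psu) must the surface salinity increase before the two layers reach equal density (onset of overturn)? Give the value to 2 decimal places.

Neutral buoyancy requires −α(T_deep − T_surf) + β(S_deep − S_surf′) = 0.
S_surf′ = S_deep − (α/β)·ΔT = 36.56 − (1.3 × 10⁻⁴/7.5 × 10⁻⁴)·(-0.3) = 36.6120 psu.
Increase required: 36.6120 − 36.20 = 0.4120 psu.

0.41 psu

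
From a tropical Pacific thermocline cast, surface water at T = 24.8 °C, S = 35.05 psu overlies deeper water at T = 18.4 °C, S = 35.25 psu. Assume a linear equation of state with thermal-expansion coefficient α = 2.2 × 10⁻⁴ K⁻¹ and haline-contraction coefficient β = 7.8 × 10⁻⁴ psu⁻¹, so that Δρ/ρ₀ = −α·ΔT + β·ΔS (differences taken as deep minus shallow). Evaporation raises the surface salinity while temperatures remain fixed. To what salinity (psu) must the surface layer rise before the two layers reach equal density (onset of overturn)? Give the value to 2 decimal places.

37.06 psu

Neutral buoyancy requires −α(T_deep − T_surf) + β(S_deep − S_surf′) = 0.
S_surf′ = S_deep − (α/β)·ΔT = 35.25 − (2.2 × 10⁻⁴/7.8 × 10⁻⁴)·(-6.4) = 37.0551 psu.
Increase required: 37.0551 − 35.05 = 2.0051 psu.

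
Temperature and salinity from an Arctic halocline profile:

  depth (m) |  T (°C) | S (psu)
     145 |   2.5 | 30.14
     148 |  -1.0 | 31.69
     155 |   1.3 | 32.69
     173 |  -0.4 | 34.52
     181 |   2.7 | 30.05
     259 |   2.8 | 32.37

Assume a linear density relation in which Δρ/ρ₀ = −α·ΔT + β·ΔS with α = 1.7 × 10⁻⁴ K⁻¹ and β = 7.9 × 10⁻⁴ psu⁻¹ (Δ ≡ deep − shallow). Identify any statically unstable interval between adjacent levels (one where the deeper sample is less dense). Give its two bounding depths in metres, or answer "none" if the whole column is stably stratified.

Evaluate Δρ/ρ₀ = −αΔT + βΔS across each adjacent pair:
  145–148 m: −αΔT+βΔS = −(1.7 × 10⁻⁴)(-3.5)+(7.9 × 10⁻⁴)(+1.55) = 1.8 × 10⁻³ → stable
  148–155 m: −αΔT+βΔS = −(1.7 × 10⁻⁴)(+2.3)+(7.9 × 10⁻⁴)(+1.00) = 4.0 × 10⁻⁴ → stable
  155–173 m: −αΔT+βΔS = −(1.7 × 10⁻⁴)(-1.7)+(7.9 × 10⁻⁴)(+1.83) = 1.7 × 10⁻³ → stable
  173–181 m: −αΔT+βΔS = −(1.7 × 10⁻⁴)(+3.1)+(7.9 × 10⁻⁴)(-4.47) = -4.1 × 10⁻³ → UNSTABLE
  181–259 m: −αΔT+βΔS = −(1.7 × 10⁻⁴)(+0.1)+(7.9 × 10⁻⁴)(+2.32) = 1.8 × 10⁻³ → stable
The 173–181 m interval has Δρ < 0: lighter water underlies denser water.

173–181 m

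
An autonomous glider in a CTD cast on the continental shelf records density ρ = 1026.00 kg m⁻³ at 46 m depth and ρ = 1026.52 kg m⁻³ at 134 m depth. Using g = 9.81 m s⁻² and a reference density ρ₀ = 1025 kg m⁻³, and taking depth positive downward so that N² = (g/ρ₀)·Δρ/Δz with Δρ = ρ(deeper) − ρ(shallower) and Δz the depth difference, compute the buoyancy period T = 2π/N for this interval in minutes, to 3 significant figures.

Δρ = 1026.52 − 1026.00 = 0.52 kg m⁻³ over Δz = 134 − 46 = 88 m.
N² = (9.81/1025) × (0.52/88) = 5.6554 × 10⁻⁵ s⁻².
N = √(5.6554 × 10⁻⁵) = 7.5202 × 10⁻³ rad s⁻¹, so T = 2π/N = 835.51 s = 13.925 min ≈ 13.9 min.

13.9 min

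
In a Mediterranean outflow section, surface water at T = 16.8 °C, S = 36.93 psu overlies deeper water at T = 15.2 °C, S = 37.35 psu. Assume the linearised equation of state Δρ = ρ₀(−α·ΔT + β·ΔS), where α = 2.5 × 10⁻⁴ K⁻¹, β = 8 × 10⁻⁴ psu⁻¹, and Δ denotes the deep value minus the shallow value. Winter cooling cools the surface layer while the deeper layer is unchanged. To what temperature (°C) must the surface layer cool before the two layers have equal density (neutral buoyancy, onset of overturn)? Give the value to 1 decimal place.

Neutral buoyancy requires Δρ = 0, i.e. −α(T_deep − T_surf′) + β(S_deep − S_surf) = 0.
T_surf′ = T_deep − (β/α)·ΔS = 15.2 − (8 × 10⁻⁴/2.5 × 10⁻⁴)·(+0.42) = 13.856 °C.
Cooling required: 16.8 − (13.856) = 2.944 °C.

13.9 °C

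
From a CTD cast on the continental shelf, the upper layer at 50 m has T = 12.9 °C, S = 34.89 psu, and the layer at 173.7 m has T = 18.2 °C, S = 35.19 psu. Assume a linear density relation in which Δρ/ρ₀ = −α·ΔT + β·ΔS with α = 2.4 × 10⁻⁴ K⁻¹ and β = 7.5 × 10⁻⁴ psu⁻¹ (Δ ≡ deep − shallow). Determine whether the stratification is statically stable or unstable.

ΔT = 18.2 − 12.9 = +5.3 K and ΔS = 35.19 − 34.89 = +0.30 psu (deep − shallow).
−αΔT = -1.272 × 10⁻³; βΔS = 2.25 × 10⁻⁴; sum Δρ/ρ₀ = -1.047 × 10⁻³.
Δρ/ρ₀ < 0, so Δρ < 0: deeper water is lighter → statically unstable; the column would overturn.

unstable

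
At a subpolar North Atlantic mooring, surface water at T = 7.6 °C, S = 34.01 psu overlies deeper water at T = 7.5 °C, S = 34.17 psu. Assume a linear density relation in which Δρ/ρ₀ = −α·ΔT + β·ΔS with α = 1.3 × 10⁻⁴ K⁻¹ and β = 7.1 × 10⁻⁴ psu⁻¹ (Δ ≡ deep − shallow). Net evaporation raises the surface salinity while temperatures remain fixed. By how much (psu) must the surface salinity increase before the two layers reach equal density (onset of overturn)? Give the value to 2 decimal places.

0.18 psu

Neutral buoyancy requires −α(T_deep − T_surf) + β(S_deep − S_surf′) = 0.
S_surf′ = S_deep − (α/β)·ΔT = 34.17 − (1.3 × 10⁻⁴/7.1 × 10⁻⁴)·(-0.1) = 34.1883 psu.
Increase required: 34.1883 − 34.01 = 0.1783 psu.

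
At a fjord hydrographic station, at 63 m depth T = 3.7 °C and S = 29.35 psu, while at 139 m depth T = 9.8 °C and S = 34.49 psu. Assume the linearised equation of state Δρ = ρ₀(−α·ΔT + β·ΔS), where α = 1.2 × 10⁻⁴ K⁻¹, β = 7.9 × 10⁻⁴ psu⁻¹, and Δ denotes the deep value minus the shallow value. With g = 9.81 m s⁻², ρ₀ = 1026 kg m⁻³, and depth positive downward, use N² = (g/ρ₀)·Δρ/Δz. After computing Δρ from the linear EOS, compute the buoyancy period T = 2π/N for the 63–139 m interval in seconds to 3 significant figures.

303 s

ΔT = +6.1 K, ΔS = +5.14 psu (deep − shallow).
Δρ/ρ₀ = −αΔT + βΔS = -7.32 × 10⁻⁴ + 4.0606 × 10⁻³ = 3.3286 × 10⁻³, so Δρ ≈ 3.415 kg m⁻³.
N² = (g/ρ₀)·Δρ/Δz = g·(Δρ/ρ₀)/Δz = 9.81 × 3.3286 × 10⁻³ / 76 = 4.2965 × 10⁻⁴ s⁻².
N = √(4.2965 × 10⁻⁴) = 0.020728 rad s⁻¹ → T = 2π/N = 303.13 s ≈ 303 s.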